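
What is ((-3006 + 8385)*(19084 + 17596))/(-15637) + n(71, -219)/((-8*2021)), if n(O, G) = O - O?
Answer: -197301720/15637 ≈ -12618.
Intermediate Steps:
n(O, G) = 0
((-3006 + 8385)*(19084 + 17596))/(-15637) + n(71, -219)/((-8*2021)) = ((-3006 + 8385)*(19084 + 17596))/(-15637) + 0/((-8*2021)) = (5379*36680)*(-1/15637) + 0/(-16168) = 197301720*(-1/15637) + 0*(-1/16168) = -197301720/15637 + 0 = -197301720/15637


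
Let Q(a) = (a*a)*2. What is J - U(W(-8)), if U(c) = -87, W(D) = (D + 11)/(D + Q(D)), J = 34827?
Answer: 34914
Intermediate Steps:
Q(a) = 2*a² (Q(a) = a²*2 = 2*a²)
W(D) = (11 + D)/(D + 2*D²) (W(D) = (D + 11)/(D + 2*D²) = (11 + D)/(D + 2*D²))
J - U(W(-8)) = 34827 - 1*(-87) = 34827 + 87 = 34914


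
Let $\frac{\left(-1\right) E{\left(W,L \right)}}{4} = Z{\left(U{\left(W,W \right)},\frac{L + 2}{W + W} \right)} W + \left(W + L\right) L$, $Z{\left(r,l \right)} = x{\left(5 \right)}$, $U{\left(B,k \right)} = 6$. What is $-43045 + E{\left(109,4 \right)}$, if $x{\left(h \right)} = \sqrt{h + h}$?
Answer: $-44853 - 436 \sqrt{10} \approx -46232.0$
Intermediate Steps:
$x{\left(h \right)} = \sqrt{2} \sqrt{h}$ ($x{\left(h \right)} = \sqrt{2 h} = \sqrt{2} \sqrt{h}$)
$Z{\left(r,l \right)} = \sqrt{10}$ ($Z{\left(r,l \right)} = \sqrt{2} \sqrt{5} = \sqrt{10}$)
$E{\left(W,L \right)} = - 4 L \left(L + W\right) - 4 W \sqrt{10}$ ($E{\left(W,L \right)} = - 4 \left(\sqrt{10} W + \left(W + L\right) L\right) = - 4 \left(W \sqrt{10} + \left(L + W\right) L\right) = - 4 \left(W \sqrt{10} + L \left(L + W\right)\right) = - 4 \left(L \left(L + W\right) + W \sqrt{10}\right) = - 4 L \left(L + W\right) - 4 W \sqrt{10}$)
$-43045 + E{\left(109,4 \right)} = -43045 - \left(64 + 1744 + 436 \sqrt{10}\right) = -43045 - \left(1808 + 436 \sqrt{10}\right) = -44853 - 436 \sqrt{10}$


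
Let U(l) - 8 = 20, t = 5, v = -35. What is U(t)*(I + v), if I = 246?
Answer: 5908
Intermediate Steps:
U(l) = 28 (U(l) = 8 + 20 = 28)
U(t)*(I + v) = 28*(246 - 35) = 28*211 = 5908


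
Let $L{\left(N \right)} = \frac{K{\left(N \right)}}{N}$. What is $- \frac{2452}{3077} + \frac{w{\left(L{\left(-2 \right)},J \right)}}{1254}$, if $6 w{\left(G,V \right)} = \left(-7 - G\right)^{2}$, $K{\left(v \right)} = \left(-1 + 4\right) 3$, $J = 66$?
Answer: $- \frac{73718467}{92605392} \approx -0.79605$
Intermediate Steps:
$K{\left(v \right)} = 9$ ($K{\left(v \right)} = 3 \cdot 3 = 9$)
$L{\left(N \right)} = \frac{9}{N}$
$w{\left(G,V \right)} = \frac{\left(-7 - G\right)^{2}}{6}$
$- \frac{2452}{3077} + \frac{w{\left(L{\left(-2 \right)},J \right)}}{1254} = - \frac{2452}{3077} + \frac{\frac{1}{6} \left(7 + \frac{9}{-2}\right)^{2}}{1254} = \left(-2452\right) \frac{1}{3077} + \frac{\left(7 + 9 \left(- \frac{1}{2}\right)\right)^{2}}{6} \cdot \frac{1}{1254} = - \frac{2452}{3077} + \frac{\left(7 - \frac{9}{2}\right)^{2}}{6} \cdot \frac{1}{1254} = - \frac{2452}{3077} + \frac{\left(\frac{5}{2}\right)^{2}}{6} \cdot \frac{1}{1254} = - \frac{2452}{3077} + \frac{1}{6} \cdot \frac{25}{4} \cdot \frac{1}{1254} = - \frac{2452}{3077} + \frac{25}{24} \cdot \frac{1}{1254} = - \frac{2452}{3077} + \frac{25}{30096} = - \frac{73718467}{92605392}$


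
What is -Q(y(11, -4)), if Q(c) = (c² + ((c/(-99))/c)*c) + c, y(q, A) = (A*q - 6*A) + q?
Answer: -793/11 ≈ -72.091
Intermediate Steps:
y(q, A) = q - 6*A + A*q (y(q, A) = (-6*A + A*q) + q = q - 6*A + A*q)
Q(c) = c² + 98*c/99 (Q(c) = (c² + ((c*(-1/99))/c)*c) + c = (c² + ((-c/99)/c)*c) + c = (c² - c/99) + c = c² + 98*c/99)
-Q(y(11, -4)) = -(11 - 6*(-4) - 4*11)*(98 + 99*(11 - 6*(-4) - 4*11))/99 = -(11 + 24 - 44)*(98 + 99*(11 + 24 - 44))/99 = -(-9)*(98 + 99*(-9))/99 = -(-9)*(98 - 891)/99 = -(-9)*(-793)/99 = -1*793/11 = -793/11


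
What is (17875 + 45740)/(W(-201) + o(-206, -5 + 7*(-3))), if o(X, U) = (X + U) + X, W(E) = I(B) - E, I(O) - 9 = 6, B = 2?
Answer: -21205/74 ≈ -286.55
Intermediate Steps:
I(O) = 15 (I(O) = 9 + 6 = 15)
W(E) = 15 - E
o(X, U) = U + 2*X (o(X, U) = (U + X) + X = U + 2*X)
(17875 + 45740)/(W(-201) + o(-206, -5 + 7*(-3))) = (17875 + 45740)/((15 - 1*(-201)) + ((-5 + 7*(-3)) + 2*(-206))) = 63615/((15 + 201) + ((-5 - 21) - 412)) = 63615/(216 + (-26 - 412)) = 63615/(216 - 438) = 63615/(-222) = 63615*(-1/222) = -21205/74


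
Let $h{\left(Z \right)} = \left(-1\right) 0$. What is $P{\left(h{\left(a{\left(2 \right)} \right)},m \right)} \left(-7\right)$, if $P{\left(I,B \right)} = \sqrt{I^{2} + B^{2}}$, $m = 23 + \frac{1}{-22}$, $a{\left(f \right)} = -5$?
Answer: $- \frac{3535}{22} \approx -160.68$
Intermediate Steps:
$h{\left(Z \right)} = 0$
$m = \frac{505}{22}$ ($m = 23 - \frac{1}{22} = \frac{505}{22} \approx 22.955$)
$P{\left(I,B \right)} = \sqrt{B^{2} + I^{2}}$
$P{\left(h{\left(a{\left(2 \right)} \right)},m \right)} \left(-7\right) = \sqrt{\left(\frac{505}{22}\right)^{2} + 0^{2}} \left(-7\right) = \sqrt{\frac{255025}{484} + 0} \left(-7\right) = \sqrt{\frac{255025}{484}} \left(-7\right) = \frac{505}{22} \left(-7\right) = - \frac{3535}{22}$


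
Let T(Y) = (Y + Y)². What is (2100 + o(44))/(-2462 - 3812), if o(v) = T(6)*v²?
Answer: -140442/3137 ≈ -44.770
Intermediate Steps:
T(Y) = 4*Y² (T(Y) = (2*Y)² = 4*Y²)
o(v) = 144*v² (o(v) = (4*6²)*v² = (4*36)*v² = 144*v²)
(2100 + o(44))/(-2462 - 3812) = (2100 + 144*44²)/(-2462 - 3812) = (2100 + 144*1936)/(-6274) = (2100 + 278784)*(-1/6274) = 280884*(-1/6274) = -140442/3137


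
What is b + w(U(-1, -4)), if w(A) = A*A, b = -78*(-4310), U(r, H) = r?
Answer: 336181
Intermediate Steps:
b = 336180
w(A) = A²
b + w(U(-1, -4)) = 336180 + (-1)² = 336180 + 1 = 336181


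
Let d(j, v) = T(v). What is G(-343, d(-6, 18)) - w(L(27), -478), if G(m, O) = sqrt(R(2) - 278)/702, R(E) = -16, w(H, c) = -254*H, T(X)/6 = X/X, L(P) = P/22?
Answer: 3429/11 + 7*I*sqrt(6)/702 ≈ 311.73 + 0.024425*I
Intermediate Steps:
L(P) = P/22 (L(P) = P*(1/22) = P/22)
T(X) = 6 (T(X) = 6*(X/X) = 6*1 = 6)
d(j, v) = 6
G(m, O) = 7*I*sqrt(6)/702 (G(m, O) = sqrt(-16 - 278)/702 = sqrt(-294)*(1/702) = (7*I*sqrt(6))*(1/702) = 7*I*sqrt(6)/702)
G(-343, d(-6, 18)) - w(L(27), -478) = 7*I*sqrt(6)/702 - (-254)*(1/22)*27 = 7*I*sqrt(6)/702 - (-254)*27/22 = 7*I*sqrt(6)/702 - 1*(-3429/11) = 7*I*sqrt(6)/702 + 3429/11 = 3429/11 + 7*I*sqrt(6)/702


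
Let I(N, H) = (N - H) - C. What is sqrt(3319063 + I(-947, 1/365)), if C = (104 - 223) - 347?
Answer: sqrt(442118086585)/365 ≈ 1821.7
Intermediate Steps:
C = -466 (C = -119 - 347 = -466)
I(N, H) = 466 + N - H (I(N, H) = (N - H) - 1*(-466) = (N - H) + 466 = 466 + N - H)
sqrt(3319063 + I(-947, 1/365)) = sqrt(3319063 + (466 - 947 - 1/365)) = sqrt(3319063 - 175566/365) = sqrt(1211282429/365) = sqrt(442118086585)/365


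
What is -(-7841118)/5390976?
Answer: 1306853/898496 ≈ 1.4545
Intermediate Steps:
-(-7841118)/5390976 = -1*(-1306853/898496) = 1306853/898496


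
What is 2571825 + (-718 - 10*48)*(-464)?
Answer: 3127697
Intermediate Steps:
2571825 + (-718 - 10*48)*(-464) = 2571825 + (-718 - 480)*(-464) = 2571825 - 1198*(-464) = 2571825 + 555872 = 3127697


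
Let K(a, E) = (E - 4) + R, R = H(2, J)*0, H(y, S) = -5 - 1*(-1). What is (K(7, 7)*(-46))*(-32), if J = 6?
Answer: 4416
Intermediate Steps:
H(y, S) = -4 (H(y, S) = -5 + 1 = -4)
R = 0 (R = -4*0 = 0)
K(a, E) = -4 + E (K(a, E) = (E - 4) + 0 = (-4 + E) + 0 = -4 + E)
(K(7, 7)*(-46))*(-32) = ((-4 + 7)*(-46))*(-32) = (3*(-46))*(-32) = -138*(-32) = 4416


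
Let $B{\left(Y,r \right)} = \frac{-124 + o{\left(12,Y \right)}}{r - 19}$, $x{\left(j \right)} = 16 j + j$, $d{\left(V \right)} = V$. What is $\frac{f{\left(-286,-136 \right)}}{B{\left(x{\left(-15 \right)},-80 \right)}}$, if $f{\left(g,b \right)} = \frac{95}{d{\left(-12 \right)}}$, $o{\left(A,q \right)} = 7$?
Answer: $- \frac{1045}{156} \approx -6.6987$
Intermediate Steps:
$x{\left(j \right)} = 17 j$
$B{\left(Y,r \right)} = - \frac{117}{-19 + r}$ ($B{\left(Y,r \right)} = \frac{-124 + 7}{r - 19} = - \frac{117}{-19 + r}$)
$f{\left(g,b \right)} = - \frac{95}{12}$ ($f{\left(g,b \right)} = \frac{95}{-12} = 95 \left(- \frac{1}{12}\right) = - \frac{95}{12}$)
$\frac{f{\left(-286,-136 \right)}}{B{\left(x{\left(-15 \right)},-80 \right)}} = - \frac{95}{12 \left(- \frac{117}{-19 - 80}\right)} = - \frac{95}{12 \left(- \frac{117}{-99}\right)} = - \frac{95}{12 \left(\left(-117\right) \left(- \frac{1}{99}\right)\right)} = - \frac{95}{12 \cdot \frac{13}{11}} = \left(- \frac{95}{12}\right) \frac{11}{13} = - \frac{1045}{156}$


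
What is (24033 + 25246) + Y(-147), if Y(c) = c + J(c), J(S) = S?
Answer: 48985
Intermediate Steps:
Y(c) = 2*c (Y(c) = c + c = 2*c)
(24033 + 25246) + Y(-147) = (24033 + 25246) + 2*(-147) = 49279 - 294 = 48985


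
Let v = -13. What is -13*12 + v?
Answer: -169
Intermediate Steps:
-13*12 + v = -13*12 - 13 = -156 - 13 = -169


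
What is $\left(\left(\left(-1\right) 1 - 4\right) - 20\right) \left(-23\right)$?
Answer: $575$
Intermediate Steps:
$\left(\left(\left(-1\right) 1 - 4\right) - 20\right) \left(-23\right) = \left(\left(-1 - 4\right) - 20\right) \left(-23\right) = \left(-5 - 20\right) \left(-23\right) = \left(-25\right) \left(-23\right) = 575$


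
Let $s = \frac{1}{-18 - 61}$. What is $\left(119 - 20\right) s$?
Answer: $- \frac{99}{79} \approx -1.2532$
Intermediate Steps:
$s = - \frac{1}{79}$ ($s = \frac{1}{-79} = - \frac{1}{79} \approx -0.012658$)
$\left(119 - 20\right) s = \left(119 - 20\right) \left(- \frac{1}{79}\right) = 99 \left(- \frac{1}{79}\right) = - \frac{99}{79}$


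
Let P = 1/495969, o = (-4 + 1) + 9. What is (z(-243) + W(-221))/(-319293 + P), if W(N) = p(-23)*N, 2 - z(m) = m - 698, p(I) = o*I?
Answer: -15593761329/158359429916 ≈ -0.098471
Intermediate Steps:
o = 6 (o = -3 + 9 = 6)
p(I) = 6*I
P = 1/495969 ≈ 2.0163e-6
z(m) = 700 - m (z(m) = 2 - (m - 698) = 2 - (-698 + m) = 2 + (698 - m) = 700 - m)
W(N) = -138*N (W(N) = (6*(-23))*N = -138*N)
(z(-243) + W(-221))/(-319293 + P) = ((700 - 1*(-243)) - 138*(-221))/(-319293 + 1/495969) = ((700 + 243) + 30498)/(-158359429916/495969) = (943 + 30498)*(-495969/158359429916) = 31441*(-495969/158359429916) = -15593761329/158359429916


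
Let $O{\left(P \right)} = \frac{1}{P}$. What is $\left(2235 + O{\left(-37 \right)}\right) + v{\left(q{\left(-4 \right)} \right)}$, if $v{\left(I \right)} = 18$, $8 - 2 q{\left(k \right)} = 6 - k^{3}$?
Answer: $\frac{83360}{37} \approx 2253.0$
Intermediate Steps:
$q{\left(k \right)} = 1 + \frac{k^{3}}{2}$ ($q{\left(k \right)} = 4 - \frac{6 - k^{3}}{2} = 4 + \left(-3 + \frac{k^{3}}{2}\right) = 1 + \frac{k^{3}}{2}$)
$\left(2235 + O{\left(-37 \right)}\right) + v{\left(q{\left(-4 \right)} \right)} = \left(2235 + \frac{1}{-37}\right) + 18 = \left(2235 - \frac{1}{37}\right) + 18 = \frac{82694}{37} + 18 = \frac{83360}{37}$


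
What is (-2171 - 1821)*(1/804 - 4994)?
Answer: 4007144650/201 ≈ 1.9936e+7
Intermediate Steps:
(-2171 - 1821)*(1/804 - 4994) = -3992*(1/804 - 4994) = -3992*(-4015175/804) = 4007144650/201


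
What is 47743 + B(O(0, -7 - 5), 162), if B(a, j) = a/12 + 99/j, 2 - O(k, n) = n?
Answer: 429703/9 ≈ 47745.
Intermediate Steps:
O(k, n) = 2 - n
B(a, j) = 99/j + a/12 (B(a, j) = a*(1/12) + 99/j = a/12 + 99/j = 99/j + a/12)
47743 + B(O(0, -7 - 5), 162) = 47743 + (99/162 + (2 - (-7 - 5))/12) = 47743 + (99*(1/162) + (2 - 1*(-12))/12) = 47743 + (11/18 + (2 + 12)/12) = 47743 + (11/18 + (1/12)*14) = 47743 + (11/18 + 7/6) = 47743 + 16/9 = 429703/9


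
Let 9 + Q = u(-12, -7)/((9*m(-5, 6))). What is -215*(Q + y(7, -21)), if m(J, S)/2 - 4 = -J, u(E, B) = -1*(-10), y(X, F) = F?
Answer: 521375/81 ≈ 6436.7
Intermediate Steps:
u(E, B) = 10
m(J, S) = 8 - 2*J (m(J, S) = 8 + 2*(-J) = 8 - 2*J)
Q = -724/81 (Q = -9 + 10/((9*(8 - 2*(-5)))) = -9 + 10/((9*(8 + 10))) = -9 + 10/((9*18)) = -9 + 10/162 = -9 + 10*(1/162) = -9 + 5/81 = -724/81 ≈ -8.9383)
-215*(Q + y(7, -21)) = -215*(-724/81 - 21) = -215*(-2425/81) = 521375/81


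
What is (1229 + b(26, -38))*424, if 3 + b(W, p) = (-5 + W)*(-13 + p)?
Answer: 65720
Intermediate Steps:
b(W, p) = -3 + (-13 + p)*(-5 + W) (b(W, p) = -3 + (-5 + W)*(-13 + p) = -3 + (-13 + p)*(-5 + W))
(1229 + b(26, -38))*424 = (1229 + (62 - 13*26 - 5*(-38) + 26*(-38)))*424 = (1229 + (62 - 338 + 190 - 988))*424 = (1229 - 1074)*424 = 155*424 = 65720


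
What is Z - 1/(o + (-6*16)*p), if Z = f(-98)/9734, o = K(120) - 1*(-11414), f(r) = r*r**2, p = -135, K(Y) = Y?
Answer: -11526783291/119212298 ≈ -96.691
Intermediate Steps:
f(r) = r**3
o = 11534 (o = 120 - 1*(-11414) = 120 + 11414 = 11534)
Z = -470596/4867 (Z = (-98)**3/9734 = -941192*1/9734 = -470596/4867 ≈ -96.691)
Z - 1/(o + (-6*16)*p) = -470596/4867 - 1/(11534 - 6*16*(-135)) = -470596/4867 - 1/(11534 - 96*(-135)) = -470596/4867 - 1/(11534 + 12960) = -470596/4867 - 1/24494 = -11526783291/119212298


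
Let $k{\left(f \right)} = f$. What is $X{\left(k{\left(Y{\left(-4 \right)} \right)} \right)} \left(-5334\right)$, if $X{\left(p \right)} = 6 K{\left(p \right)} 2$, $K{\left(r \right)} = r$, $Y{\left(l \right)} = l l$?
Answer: $-1024128$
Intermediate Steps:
$Y{\left(l \right)} = l^{2}$
$X{\left(p \right)} = 12 p$ ($X{\left(p \right)} = 6 p 2 = 12 p$)
$X{\left(k{\left(Y{\left(-4 \right)} \right)} \right)} \left(-5334\right) = 12 \left(-4\right)^{2} \left(-5334\right) = 12 \cdot 16 \left(-5334\right) = 192 \left(-5334\right) = -1024128$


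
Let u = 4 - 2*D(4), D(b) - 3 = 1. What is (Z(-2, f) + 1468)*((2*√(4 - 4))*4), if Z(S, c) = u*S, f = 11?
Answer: 0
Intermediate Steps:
D(b) = 4 (D(b) = 3 + 1 = 4)
u = -4 (u = 4 - 2*4 = 4 - 8 = -4)
Z(S, c) = -4*S
(Z(-2, f) + 1468)*((2*√(4 - 4))*4) = (-4*(-2) + 1468)*((2*√(4 - 4))*4) = (8 + 1468)*((2*√0)*4) = 1476*((2*0)*4) = 1476*(0*4) = 1476*0 = 0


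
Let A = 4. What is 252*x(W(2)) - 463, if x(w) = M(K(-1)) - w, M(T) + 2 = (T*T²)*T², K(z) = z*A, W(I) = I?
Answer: -259519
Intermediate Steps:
K(z) = 4*z (K(z) = z*4 = 4*z)
M(T) = -2 + T⁵ (M(T) = -2 + (T*T²)*T² = -2 + T³*T² = -2 + T⁵)
x(w) = -1026 - w (x(w) = (-2 + (4*(-1))⁵) - w = (-2 + (-4)⁵) - w = (-2 - 1024) - w = -1026 - w)
252*x(W(2)) - 463 = 252*(-1026 - 1*2) - 463 = 252*(-1026 - 2) - 463 = 252*(-1028) - 463 = -259056 - 463 = -259519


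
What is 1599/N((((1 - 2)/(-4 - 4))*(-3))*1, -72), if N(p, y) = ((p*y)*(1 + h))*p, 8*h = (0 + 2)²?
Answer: -8528/81 ≈ -105.28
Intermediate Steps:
h = ½ (h = (0 + 2)²/8 = (⅛)*2² = (⅛)*4 = ½ ≈ 0.50000)
N(p, y) = 3*y*p²/2 (N(p, y) = ((p*y)*(1 + ½))*p = ((p*y)*(3/2))*p = (3*p*y/2)*p = 3*y*p²/2)
1599/N((((1 - 2)/(-4 - 4))*(-3))*1, -72) = 1599/(((3/2)*(-72)*((((1 - 2)/(-4 - 4))*(-3))*1)²)) = 1599/(((3/2)*(-72)*((-1/(-8)*(-3))*1)²)) = 1599/(((3/2)*(-72)*((-1*(-⅛)*(-3))*1)²)) = 1599/(((3/2)*(-72)*(((⅛)*(-3))*1)²)) = 1599/(((3/2)*(-72)*(-3/8*1)²)) = 1599/(((3/2)*(-72)*(-3/8)²)) = 1599/(((3/2)*(-72)*(9/64))) = 1599/(-243/16) = 1599*(-16/243) = -8528/81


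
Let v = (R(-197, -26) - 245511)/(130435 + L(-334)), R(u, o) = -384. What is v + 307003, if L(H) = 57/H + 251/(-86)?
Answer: 95848976759886/312210517 ≈ 3.0700e+5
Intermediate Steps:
L(H) = -251/86 + 57/H (L(H) = 57/H + 251*(-1/86) = 57/H - 251/86 = -251/86 + 57/H)
v = -588590665/312210517 (v = (-384 - 245511)/(130435 + (-251/86 + 57/(-334))) = -245895/(130435 + (-251/86 + 57*(-1/334))) = -245895/(130435 + (-251/86 - 57/334)) = -245895/(130435 - 22184/7181) = -245895/936631551/7181 = -245895*7181/936631551 = -588590665/312210517 ≈ -1.8852)
v + 307003 = -588590665/312210517 + 307003 = 95848976759886/312210517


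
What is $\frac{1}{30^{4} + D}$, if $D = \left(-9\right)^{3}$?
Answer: $\frac{1}{809271} \approx 1.2357 \cdot 10^{-6}$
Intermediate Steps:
$D = -729$
$\frac{1}{30^{4} + D} = \frac{1}{30^{4} - 729} = \frac{1}{810000 - 729} = \frac{1}{809271}$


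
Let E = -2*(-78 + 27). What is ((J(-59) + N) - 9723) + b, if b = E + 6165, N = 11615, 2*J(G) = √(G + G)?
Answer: 8159 + I*√118/2 ≈ 8159.0 + 5.4314*I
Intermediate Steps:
E = 102 (E = -2*(-51) = 102)
J(G) = √2*√G/2 (J(G) = √(G + G)/2 = √(2*G)/2 = (√2*√G)/2 = √2*√G/2)
b = 6267 (b = 102 + 6165 = 6267)
((J(-59) + N) - 9723) + b = ((√2*√(-59)/2 + 11615) - 9723) + 6267 = ((√2*(I*√59)/2 + 11615) - 9723) + 6267 = ((I*√118/2 + 11615) - 9723) + 6267 = ((11615 + I*√118/2) - 9723) + 6267 = (1892 + I*√118/2) + 6267 = 8159 + I*√118/2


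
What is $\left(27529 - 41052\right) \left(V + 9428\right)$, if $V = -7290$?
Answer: $-28912174$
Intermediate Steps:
$\left(27529 - 41052\right) \left(V + 9428\right) = \left(27529 - 41052\right) \left(-7290 + 9428\right) = \left(-13523\right) 2138 = -28912174$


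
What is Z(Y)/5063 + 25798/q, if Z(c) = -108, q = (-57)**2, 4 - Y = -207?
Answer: 130264382/16449687 ≈ 7.9190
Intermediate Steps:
Y = 211 (Y = 4 - 1*(-207) = 4 + 207 = 211)
q = 3249
Z(Y)/5063 + 25798/q = -108/5063 + 25798/3249 = 130264382/16449687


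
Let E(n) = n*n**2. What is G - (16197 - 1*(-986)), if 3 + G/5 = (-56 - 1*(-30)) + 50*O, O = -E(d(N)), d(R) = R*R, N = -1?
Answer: -17578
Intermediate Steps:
d(R) = R**2
E(n) = n**3
O = -1 (O = -((-1)**2)**3 = -1*1**3 = -1*1 = -1)
G = -395 (G = -15 + 5*((-56 - 1*(-30)) + 50*(-1)) = -15 + 5*((-56 + 30) - 50) = -15 + 5*(-26 - 50) = -15 + 5*(-76) = -15 - 380 = -395)
G - (16197 - 1*(-986)) = -395 - (16197 - 1*(-986)) = -395 - (16197 + 986) = -395 - 1*17183 = -395 - 17183 = -17578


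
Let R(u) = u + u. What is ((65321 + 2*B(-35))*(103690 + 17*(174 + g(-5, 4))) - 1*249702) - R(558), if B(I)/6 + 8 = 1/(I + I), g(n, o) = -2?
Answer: 243377016936/35 ≈ 6.9536e+9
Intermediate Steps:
R(u) = 2*u
B(I) = -48 + 3/I (B(I) = -48 + 6/(I + I) = -48 + 6/((2*I)) = -48 + 6*(1/(2*I)) = -48 + 3/I)
((65321 + 2*B(-35))*(103690 + 17*(174 + g(-5, 4))) - 1*249702) - R(558) = ((65321 + 2*(-48 + 3/(-35)))*(103690 + 17*(174 - 2)) - 1*249702) - 2*558 = ((65321 + 2*(-48 + 3*(-1/35)))*(103690 + 17*172) - 249702) - 1*1116 = ((65321 + 2*(-48 - 3/35))*(103690 + 2924) - 249702) - 1116 = ((65321 + 2*(-1683/35))*106614 - 249702) - 1116 = ((65321 - 3366/35)*106614 - 249702) - 1116 = ((2282869/35)*106614 - 249702) - 1116 = (243385795566/35 - 249702) - 1116 = 243377055996/35 - 1116 = 243377016936/35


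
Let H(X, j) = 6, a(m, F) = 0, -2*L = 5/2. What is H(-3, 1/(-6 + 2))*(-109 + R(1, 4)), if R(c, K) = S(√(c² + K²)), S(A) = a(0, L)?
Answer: -654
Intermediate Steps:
L = -5/4 (L = -5/(2*2) = -½*5/2 = -5/4 ≈ -1.2500)
S(A) = 0
R(c, K) = 0
H(-3, 1/(-6 + 2))*(-109 + R(1, 4)) = 6*(-109 + 0) = 6*(-109) = -654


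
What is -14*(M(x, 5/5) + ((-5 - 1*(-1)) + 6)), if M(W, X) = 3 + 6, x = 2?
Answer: -154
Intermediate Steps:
M(W, X) = 9
-14*(M(x, 5/5) + ((-5 - 1*(-1)) + 6)) = -14*(9 + ((-5 - 1*(-1)) + 6)) = -14*(9 + ((-5 + 1) + 6)) = -14*(9 + (-4 + 6)) = -14*(9 + 2) = -14*11 = -154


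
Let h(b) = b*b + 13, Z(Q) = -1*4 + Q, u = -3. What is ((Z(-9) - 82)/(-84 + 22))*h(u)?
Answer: 1045/31 ≈ 33.710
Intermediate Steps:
Z(Q) = -4 + Q
h(b) = 13 + b² (h(b) = b² + 13 = 13 + b²)
((Z(-9) - 82)/(-84 + 22))*h(u) = (((-4 - 9) - 82)/(-84 + 22))*(13 + (-3)²) = ((-13 - 82)/(-62))*(13 + 9) = -95*(-1/62)*22 = (95/62)*22 = 1045/31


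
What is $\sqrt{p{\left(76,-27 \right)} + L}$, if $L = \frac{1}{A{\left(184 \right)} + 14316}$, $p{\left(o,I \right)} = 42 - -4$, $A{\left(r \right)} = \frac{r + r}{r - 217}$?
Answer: $\frac{\sqrt{2562671295895}}{236030} \approx 6.7823$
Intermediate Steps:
$A{\left(r \right)} = \frac{2 r}{-217 + r}$
$p{\left(o,I \right)} = 46$ ($p{\left(o,I \right)} = 42 + 4 = 46$)
$L = \frac{33}{472060}$ ($L = \frac{1}{2 \cdot 184 \frac{1}{-217 + 184} + 14316} = \frac{1}{2 \cdot 184 \frac{1}{-33} + 14316} = \frac{1}{2 \cdot 184 \left(- \frac{1}{33}\right) + 14316} = \frac{1}{- \frac{368}{33} + 14316} = \frac{1}{\frac{472060}{33}} = \frac{33}{472060} \approx 6.9906 \cdot 10^{-5}$)
$\sqrt{p{\left(76,-27 \right)} + L} = \sqrt{46 + \frac{33}{472060}} = \sqrt{\frac{21714793}{472060}} = \frac{\sqrt{2562671295895}}{236030}$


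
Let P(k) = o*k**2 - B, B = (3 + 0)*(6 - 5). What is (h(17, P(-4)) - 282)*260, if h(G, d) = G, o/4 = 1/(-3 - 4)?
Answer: -68900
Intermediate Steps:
B = 3 (B = 3*1 = 3)
o = -4/7 (o = 4/(-3 - 4) = 4/(-7) = 4*(-1/7) = -4/7 ≈ -0.57143)
P(k) = -3 - 4*k**2/7 (P(k) = -4*k**2/7 - 1*3 = -4*k**2/7 - 3 = -3 - 4*k**2/7)
(h(17, P(-4)) - 282)*260 = (17 - 282)*260 = -265*260 = -68900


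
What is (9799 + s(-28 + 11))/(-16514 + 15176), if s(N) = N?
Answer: -4891/669 ≈ -7.3109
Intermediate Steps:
(9799 + s(-28 + 11))/(-16514 + 15176) = (9799 + (-28 + 11))/(-16514 + 15176) = (9799 - 17)/(-1338) = 9782*(-1/1338) = -4891/669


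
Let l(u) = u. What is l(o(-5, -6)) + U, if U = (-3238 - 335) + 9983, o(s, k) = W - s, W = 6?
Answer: 6421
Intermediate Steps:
o(s, k) = 6 - s
U = 6410 (U = -3573 + 9983 = 6410)
l(o(-5, -6)) + U = (6 - 1*(-5)) + 6410 = (6 + 5) + 6410 = 11 + 6410 = 6421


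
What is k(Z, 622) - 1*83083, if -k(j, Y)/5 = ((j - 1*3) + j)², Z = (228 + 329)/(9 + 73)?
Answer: -140604303/1681 ≈ -83643.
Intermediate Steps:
Z = 557/82 ≈ 6.7927
k(j, Y) = -5*(-3 + 2*j)² (k(j, Y) = -5*((j - 1*3) + j)² = -5*((j - 3) + j)² = -5*((-3 + j) + j)² = -5*(-3 + 2*j)²)
k(Z, 622) - 1*83083 = -5*(-3 + 2*(557/82))² - 1*83083 = -5*(-3 + 557/41)² - 83083 = -5*(434/41)² - 83083 = -5*188356/1681 - 83083 = -941780/1681 - 83083 = -140604303/1681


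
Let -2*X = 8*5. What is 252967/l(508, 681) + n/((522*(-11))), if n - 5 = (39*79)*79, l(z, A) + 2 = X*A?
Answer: -2384092901/39108762 ≈ -60.961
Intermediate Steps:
X = -20 (X = -4*5 = -½*40 = -20)
l(z, A) = -2 - 20*A
n = 243404 (n = 5 + (39*79)*79 = 5 + 3081*79 = 5 + 243399 = 243404)
252967/l(508, 681) + n/((522*(-11))) = 252967/(-2 - 20*681) + 243404/((522*(-11))) = 252967/(-2 - 13620) + 243404/(-5742) = 252967/(-13622) + 243404*(-1/5742) = 252967*(-1/13622) - 121702/2871 = -252967/13622 - 121702/2871 = -2384092901/39108762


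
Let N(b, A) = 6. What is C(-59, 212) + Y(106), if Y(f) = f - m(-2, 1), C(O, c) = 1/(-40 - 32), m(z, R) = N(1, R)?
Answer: 7199/72 ≈ 99.986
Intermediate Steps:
m(z, R) = 6
C(O, c) = -1/72 (C(O, c) = 1/(-72) = -1/72)
Y(f) = -6 + f (Y(f) = f - 1*6 = f - 6 = -6 + f)
C(-59, 212) + Y(106) = -1/72 + (-6 + 106) = -1/72 + 100 = 7199/72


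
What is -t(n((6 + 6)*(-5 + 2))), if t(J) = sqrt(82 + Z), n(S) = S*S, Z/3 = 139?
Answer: -sqrt(499) ≈ -22.338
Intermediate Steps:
Z = 417 (Z = 3*139 = 417)
n(S) = S**2
t(J) = sqrt(499) (t(J) = sqrt(82 + 417) = sqrt(499))
-t(n((6 + 6)*(-5 + 2))) = -sqrt(499)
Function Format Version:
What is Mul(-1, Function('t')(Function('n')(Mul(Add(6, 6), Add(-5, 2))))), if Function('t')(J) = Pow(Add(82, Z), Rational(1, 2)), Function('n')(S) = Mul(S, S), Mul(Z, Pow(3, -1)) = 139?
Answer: Mul(-1, Pow(499, Rational(1, 2))) ≈ -22.338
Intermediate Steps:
Z = 417 (Z = Mul(3, 139) = 417)
Function('n')(S) = Pow(S, 2)
Function('t')(J) = Pow(499, Rational(1, 2)) (Function('t')(J) = Pow(Add(82, 417), Rational(1, 2)) = Pow(499, Rational(1, 2)))
Mul(-1, Function('t')(Function('n')(Mul(Add(6, 6), Add(-5, 2))))) = Mul(-1, Pow(499, Rational(1, 2)))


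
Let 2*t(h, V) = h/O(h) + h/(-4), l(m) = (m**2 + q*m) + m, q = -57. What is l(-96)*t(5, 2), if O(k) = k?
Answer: -1824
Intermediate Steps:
l(m) = m**2 - 56*m (l(m) = (m**2 - 57*m) + m = m**2 - 56*m)
t(h, V) = 1/2 - h/8 (t(h, V) = (h/h + h/(-4))/2 = (1 + h*(-1/4))/2 = (1 - h/4)/2 = 1/2 - h/8)
l(-96)*t(5, 2) = (-96*(-56 - 96))*(1/2 - 1/8*5) = (-96*(-152))*(1/2 - 5/8) = 14592*(-1/8) = -1824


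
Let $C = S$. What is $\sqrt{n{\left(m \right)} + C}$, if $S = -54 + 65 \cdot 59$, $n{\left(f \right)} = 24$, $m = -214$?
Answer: $\sqrt{3805} \approx 61.685$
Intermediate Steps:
$S = 3781$ ($S = -54 + 3835 = 3781$)
$C = 3781$
$\sqrt{n{\left(m \right)} + C} = \sqrt{24 + 3781} = \sqrt{3805}$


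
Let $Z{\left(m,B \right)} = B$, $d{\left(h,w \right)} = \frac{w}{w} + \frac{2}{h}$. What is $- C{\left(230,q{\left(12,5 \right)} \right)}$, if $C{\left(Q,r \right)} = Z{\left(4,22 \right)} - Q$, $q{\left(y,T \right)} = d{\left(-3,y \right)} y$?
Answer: $208$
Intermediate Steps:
$d{\left(h,w \right)} = 1 + \frac{2}{h}$
$q{\left(y,T \right)} = \frac{y}{3}$ ($q{\left(y,T \right)} = \frac{2 - 3}{-3} y = \left(- \frac{1}{3}\right) \left(-1\right) y = \frac{y}{3}$)
$C{\left(Q,r \right)} = 22 - Q$
$- C{\left(230,q{\left(12,5 \right)} \right)} = - (22 - 230) = \left(-1\right) \left(-208\right) = 208$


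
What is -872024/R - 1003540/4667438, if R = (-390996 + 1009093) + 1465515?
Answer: -770138242624/1215641228257 ≈ -0.63352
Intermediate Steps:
R = 2083612 (R = 618097 + 1465515 = 2083612)
-872024/R - 1003540/4667438 = -872024/2083612 - 1003540/4667438 = -872024*1/2083612 - 1003540*1/4667438 = -218006/520903 - 501770/2333719 = -770138242624/1215641228257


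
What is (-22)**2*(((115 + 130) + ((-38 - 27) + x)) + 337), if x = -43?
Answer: 229416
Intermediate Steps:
(-22)**2*(((115 + 130) + ((-38 - 27) + x)) + 337) = (-22)**2*(((115 + 130) + ((-38 - 27) - 43)) + 337) = 484*((245 + (-65 - 43)) + 337) = 484*((245 - 108) + 337) = 484*(137 + 337) = 484*474 = 229416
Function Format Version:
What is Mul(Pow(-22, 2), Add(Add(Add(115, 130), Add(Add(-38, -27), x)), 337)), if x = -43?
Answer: 229416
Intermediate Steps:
Mul(Pow(-22, 2), Add(Add(Add(115, 130), Add(Add(-38, -27), x)), 337)) = Mul(Pow(-22, 2), Add(Add(Add(115, 130), Add(Add(-38, -27), -43)), 337)) = Mul(484, Add(Add(245, Add(-65, -43)), 337)) = Mul(484, Add(Add(245, -108), 337)) = Mul(484, Add(137, 337)) = Mul(484, 474) = 229416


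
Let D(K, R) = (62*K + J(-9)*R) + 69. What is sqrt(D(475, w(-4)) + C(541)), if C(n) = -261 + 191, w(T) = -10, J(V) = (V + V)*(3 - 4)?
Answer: sqrt(29269) ≈ 171.08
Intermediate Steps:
J(V) = -2*V (J(V) = (2*V)*(-1) = -2*V)
C(n) = -70
D(K, R) = 69 + 18*R + 62*K (D(K, R) = (62*K + (-2*(-9))*R) + 69 = (62*K + 18*R) + 69 = (18*R + 62*K) + 69 = 69 + 18*R + 62*K)
sqrt(D(475, w(-4)) + C(541)) = sqrt((69 + 18*(-10) + 62*475) - 70) = sqrt((69 - 180 + 29450) - 70) = sqrt(29339 - 70) = sqrt(29269)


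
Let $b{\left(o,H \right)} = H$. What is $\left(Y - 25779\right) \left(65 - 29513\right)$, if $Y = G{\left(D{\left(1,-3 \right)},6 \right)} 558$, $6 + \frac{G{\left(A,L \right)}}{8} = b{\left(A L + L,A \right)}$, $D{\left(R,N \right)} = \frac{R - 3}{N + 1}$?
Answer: $1416419352$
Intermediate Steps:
$D{\left(R,N \right)} = \frac{-3 + R}{1 + N}$
$G{\left(A,L \right)} = -48 + 8 A$
$Y = -22320$ ($Y = \left(-48 + 8 \frac{-3 + 1}{1 - 3}\right) 558 = \left(-48 + 8 \frac{1}{-2} \left(-2\right)\right) 558 = \left(-48 + 8 \left(\left(- \frac{1}{2}\right) \left(-2\right)\right)\right) 558 = \left(-48 + 8 \cdot 1\right) 558 = \left(-48 + 8\right) 558 = \left(-40\right) 558 = -22320$)
$\left(Y - 25779\right) \left(65 - 29513\right) = \left(-22320 - 25779\right) \left(65 - 29513\right) = \left(-48099\right) \left(-29448\right) = 1416419352$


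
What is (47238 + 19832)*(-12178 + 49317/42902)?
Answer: -922055836835/1129 ≈ -8.1670e+8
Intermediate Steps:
(47238 + 19832)*(-12178 + 49317/42902) = 67070*(-12178 + 49317*(1/42902)) = 67070*(-12178 + 49317/42902) = 67070*(-522411239/42902) = -922055836835/1129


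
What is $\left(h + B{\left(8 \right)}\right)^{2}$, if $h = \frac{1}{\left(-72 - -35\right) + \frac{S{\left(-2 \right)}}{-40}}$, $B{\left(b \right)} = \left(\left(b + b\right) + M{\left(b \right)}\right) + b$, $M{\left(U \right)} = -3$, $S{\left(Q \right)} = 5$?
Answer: $\frac{38800441}{88209} \approx 439.87$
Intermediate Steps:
$B{\left(b \right)} = -3 + 3 b$ ($B{\left(b \right)} = \left(\left(b + b\right) - 3\right) + b = \left(2 b - 3\right) + b = \left(-3 + 2 b\right) + b = -3 + 3 b$)
$h = - \frac{8}{297}$ ($h = \frac{1}{\left(-72 - -35\right) + \frac{5}{-40}} = \frac{1}{\left(-72 + 35\right) + 5 \left(- \frac{1}{40}\right)} = \frac{1}{-37 - \frac{1}{8}} = \frac{1}{- \frac{297}{8}} = - \frac{8}{297} \approx -0.026936$)
$\left(h + B{\left(8 \right)}\right)^{2} = \left(- \frac{8}{297} + \left(-3 + 3 \cdot 8\right)\right)^{2} = \left(- \frac{8}{297} + \left(-3 + 24\right)\right)^{2} = \left(- \frac{8}{297} + 21\right)^{2} = \left(\frac{6229}{297}\right)^{2} = \frac{38800441}{88209}$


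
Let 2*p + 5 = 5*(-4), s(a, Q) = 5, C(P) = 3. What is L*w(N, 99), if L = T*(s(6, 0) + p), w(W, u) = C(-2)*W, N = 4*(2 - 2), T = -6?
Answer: 0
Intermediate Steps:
p = -25/2 (p = -5/2 + (5*(-4))/2 = -5/2 + (½)*(-20) = -5/2 - 10 = -25/2 ≈ -12.500)
N = 0 (N = 4*0 = 0)
w(W, u) = 3*W
L = 45 (L = -6*(5 - 25/2) = -6*(-15/2) = 45)
L*w(N, 99) = 45*(3*0) = 45*0 = 0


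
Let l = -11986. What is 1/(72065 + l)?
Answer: 1/60079 ≈ 1.6645e-5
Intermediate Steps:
1/(72065 + l) = 1/(72065 - 11986) = 1/60079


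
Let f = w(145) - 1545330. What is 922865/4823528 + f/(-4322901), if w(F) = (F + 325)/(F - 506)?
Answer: 4131068423631565/7527439879316808 ≈ 0.54880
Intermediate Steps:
w(F) = (325 + F)/(-506 + F)
f = -557864600/361 (f = (325 + 145)/(-506 + 145) - 1545330 = 470/(-361) - 1545330 = -1/361*470 - 1545330 = -470/361 - 1545330 = -557864600/361 ≈ -1.5453e+6)
922865/4823528 + f/(-4322901) = 922865/4823528 - 557864600/361/(-4322901) = 922865*(1/4823528) - 557864600/361*(-1/4322901) = 922865/4823528 + 557864600/1560567261 = 4131068423631565/7527439879316808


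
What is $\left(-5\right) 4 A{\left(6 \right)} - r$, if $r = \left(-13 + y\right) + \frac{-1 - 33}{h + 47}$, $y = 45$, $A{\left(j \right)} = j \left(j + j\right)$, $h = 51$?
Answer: $- \frac{72111}{49} \approx -1471.7$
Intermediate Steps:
$A{\left(j \right)} = 2 j^{2}$ ($A{\left(j \right)} = j 2 j = 2 j^{2}$)
$r = \frac{1551}{49}$ ($r = \left(-13 + 45\right) + \frac{-1 - 33}{51 + 47} = 32 - \frac{34}{98} = 32 - \frac{17}{49} = \frac{1551}{49} \approx 31.653$)
$\left(-5\right) 4 A{\left(6 \right)} - r = \left(-5\right) 4 \cdot 2 \cdot 6^{2} - \frac{1551}{49} = - 20 \cdot 2 \cdot 36 - \frac{1551}{49} = \left(-20\right) 72 - \frac{1551}{49} = -1440 - \frac{1551}{49} = - \frac{72111}{49}$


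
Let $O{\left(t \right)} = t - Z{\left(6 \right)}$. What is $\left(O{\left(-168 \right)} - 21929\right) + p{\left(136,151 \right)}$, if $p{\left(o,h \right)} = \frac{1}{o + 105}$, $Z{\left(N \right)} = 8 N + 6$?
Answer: $- \frac{5338390}{241} \approx -22151.0$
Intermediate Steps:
$Z{\left(N \right)} = 6 + 8 N$
$p{\left(o,h \right)} = \frac{1}{105 + o}$
$O{\left(t \right)} = -54 + t$ ($O{\left(t \right)} = t - \left(6 + 8 \cdot 6\right) = t - \left(6 + 48\right) = t - 54 = -54 + t$)
$\left(O{\left(-168 \right)} - 21929\right) + p{\left(136,151 \right)} = \left(\left(-54 - 168\right) - 21929\right) + \frac{1}{105 + 136} = \left(-222 - 21929\right) + \frac{1}{241} = -22151 + \frac{1}{241} = - \frac{5338390}{241}$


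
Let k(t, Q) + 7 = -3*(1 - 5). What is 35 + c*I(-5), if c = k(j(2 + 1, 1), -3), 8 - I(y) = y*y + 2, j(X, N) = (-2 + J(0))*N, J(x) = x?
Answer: -60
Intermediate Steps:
j(X, N) = -2*N (j(X, N) = (-2 + 0)*N = -2*N)
k(t, Q) = 5 (k(t, Q) = -7 - 3*(1 - 5) = -7 - 3*(-4) = -7 + 12 = 5)
I(y) = 6 - y² (I(y) = 8 - (y*y + 2) = 8 - (y² + 2) = 8 - (2 + y²) = 8 + (-2 - y²) = 6 - y²)
c = 5
35 + c*I(-5) = 35 + 5*(6 - 1*(-5)²) = 35 + 5*(6 - 1*25) = 35 + 5*(6 - 25) = 35 + 5*(-19) = 35 - 95 = -60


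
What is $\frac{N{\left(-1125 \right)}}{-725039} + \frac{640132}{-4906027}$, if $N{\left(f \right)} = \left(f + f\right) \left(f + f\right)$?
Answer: $- \frac{3614411764664}{508151558579} \approx -7.1129$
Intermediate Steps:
$N{\left(f \right)} = 4 f^{2}$ ($N{\left(f \right)} = 2 f 2 f = 4 f^{2}$)
$\frac{N{\left(-1125 \right)}}{-725039} + \frac{640132}{-4906027} = \frac{4 \left(-1125\right)^{2}}{-725039} + \frac{640132}{-4906027} = 4 \cdot 1265625 \left(- \frac{1}{725039}\right) + 640132 \left(- \frac{1}{4906027}\right) = 5062500 \left(- \frac{1}{725039}\right) - \frac{640132}{4906027} = - \frac{5062500}{725039} - \frac{640132}{4906027} = - \frac{3614411764664}{508151558579}$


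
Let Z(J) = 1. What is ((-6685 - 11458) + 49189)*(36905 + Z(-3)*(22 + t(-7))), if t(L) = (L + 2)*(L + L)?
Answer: 1148608862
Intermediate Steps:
t(L) = 2*L*(2 + L) (t(L) = (2 + L)*(2*L) = 2*L*(2 + L))
((-6685 - 11458) + 49189)*(36905 + Z(-3)*(22 + t(-7))) = ((-6685 - 11458) + 49189)*(36905 + 1*(22 + 2*(-7)*(2 - 7))) = (-18143 + 49189)*(36905 + 1*(22 + 2*(-7)*(-5))) = 31046*(36905 + 1*(22 + 70)) = 31046*(36905 + 1*92) = 31046*(36905 + 92) = 31046*36997 = 1148608862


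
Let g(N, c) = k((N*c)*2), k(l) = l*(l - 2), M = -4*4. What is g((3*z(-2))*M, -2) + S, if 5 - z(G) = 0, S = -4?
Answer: 919676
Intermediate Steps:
M = -16
k(l) = l*(-2 + l)
z(G) = 5 (z(G) = 5 - 1*0 = 5 + 0 = 5)
g(N, c) = 2*N*c*(-2 + 2*N*c) (g(N, c) = ((N*c)*2)*(-2 + (N*c)*2) = (2*N*c)*(-2 + 2*N*c) = 2*N*c*(-2 + 2*N*c))
g((3*z(-2))*M, -2) + S = 4*((3*5)*(-16))*(-2)*(-1 + ((3*5)*(-16))*(-2)) - 4 = 4*(15*(-16))*(-2)*(-1 + (15*(-16))*(-2)) - 4 = 4*(-240)*(-2)*(-1 - 240*(-2)) - 4 = 4*(-240)*(-2)*(-1 + 480) - 4 = 4*(-240)*(-2)*479 - 4 = 919680 - 4 = 919676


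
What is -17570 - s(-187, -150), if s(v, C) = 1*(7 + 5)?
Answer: -17582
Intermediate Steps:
s(v, C) = 12 (s(v, C) = 1*12 = 12)
-17570 - s(-187, -150) = -17570 - 1*12 = -17570 - 12 = -17582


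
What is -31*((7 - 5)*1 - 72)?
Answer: 2170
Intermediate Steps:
-31*((7 - 5)*1 - 72) = -31*(2*1 - 72) = -31*(2 - 72) = -31*(-70) = 2170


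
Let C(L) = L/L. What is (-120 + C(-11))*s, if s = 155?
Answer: -18445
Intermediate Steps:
C(L) = 1
(-120 + C(-11))*s = (-120 + 1)*155 = -119*155 = -18445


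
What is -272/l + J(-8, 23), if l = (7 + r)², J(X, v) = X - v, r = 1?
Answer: -141/4 ≈ -35.250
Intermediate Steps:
l = 64 (l = (7 + 1)² = 8² = 64)
-272/l + J(-8, 23) = -272/64 + (-8 - 1*23) = -272*1/64 + (-8 - 23) = -17/4 - 31 = -141/4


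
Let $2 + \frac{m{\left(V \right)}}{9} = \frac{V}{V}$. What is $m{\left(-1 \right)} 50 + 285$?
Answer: $-165$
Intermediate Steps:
$m{\left(V \right)} = -9$ ($m{\left(V \right)} = -18 + 9 \frac{V}{V} = -18 + 9 \cdot 1 = -18 + 9 = -9$)
$m{\left(-1 \right)} 50 + 285 = \left(-9\right) 50 + 285 = -450 + 285 = -165$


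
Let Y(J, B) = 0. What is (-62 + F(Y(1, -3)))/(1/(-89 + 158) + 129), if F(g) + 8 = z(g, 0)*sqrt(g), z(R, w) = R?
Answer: -2415/4451 ≈ -0.54257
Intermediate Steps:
F(g) = -8 + g**(3/2) (F(g) = -8 + g*sqrt(g) = -8 + g**(3/2))
(-62 + F(Y(1, -3)))/(1/(-89 + 158) + 129) = (-62 + (-8 + 0**(3/2)))/(1/(-89 + 158) + 129) = (-62 + (-8 + 0))/(1/69 + 129) = (-62 - 8)/(1/69 + 129) = -70/8902/69 = -70*69/8902 = -2415/4451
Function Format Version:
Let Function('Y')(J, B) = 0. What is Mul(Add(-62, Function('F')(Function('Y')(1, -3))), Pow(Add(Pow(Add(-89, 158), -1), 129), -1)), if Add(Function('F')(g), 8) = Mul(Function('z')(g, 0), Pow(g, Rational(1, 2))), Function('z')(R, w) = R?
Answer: Rational(-2415, 4451) ≈ -0.54257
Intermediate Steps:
Function('F')(g) = Add(-8, Pow(g, Rational(3, 2))) (Function('F')(g) = Add(-8, Mul(g, Pow(g, Rational(1, 2)))) = Add(-8, Pow(g, Rational(3, 2))))
Mul(Add(-62, Function('F')(Function('Y')(1, -3))), Pow(Add(Pow(Add(-89, 158), -1), 129), -1)) = Mul(Add(-62, Add(-8, Pow(0, Rational(3, 2)))), Pow(Add(Pow(Add(-89, 158), -1), 129), -1)) = Mul(Add(-62, Add(-8, 0)), Pow(Add(Pow(69, -1), 129), -1)) = Mul(Add(-62, -8), Pow(Add(Rational(1, 69), 129), -1)) = Mul(-70, Pow(Rational(8902, 69), -1)) = Mul(-70, Rational(69, 8902)) = Rational(-2415, 4451)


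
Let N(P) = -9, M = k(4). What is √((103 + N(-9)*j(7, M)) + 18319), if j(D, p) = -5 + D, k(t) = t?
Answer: 2*√4601 ≈ 135.66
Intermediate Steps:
M = 4
√((103 + N(-9)*j(7, M)) + 18319) = √((103 - 9*(-5 + 7)) + 18319) = √((103 - 9*2) + 18319) = √((103 - 18) + 18319) = √(85 + 18319) = √18404 = 2*√4601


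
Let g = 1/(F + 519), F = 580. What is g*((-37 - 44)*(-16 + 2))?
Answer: 162/157 ≈ 1.0318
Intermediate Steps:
g = 1/1099 (g = 1/(580 + 519) = 1/1099 ≈ 0.00090992)
g*((-37 - 44)*(-16 + 2)) = ((-37 - 44)*(-16 + 2))/1099 = (-81*(-14))/1099 = (1/1099)*1134 = 162/157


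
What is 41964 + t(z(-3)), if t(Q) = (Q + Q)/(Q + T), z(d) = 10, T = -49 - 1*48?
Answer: 3650848/87 ≈ 41964.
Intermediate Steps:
T = -97 (T = -49 - 48 = -97)
t(Q) = 2*Q/(-97 + Q) (t(Q) = (Q + Q)/(Q - 97) = (2*Q)/(-97 + Q) = 2*Q/(-97 + Q))
41964 + t(z(-3)) = 41964 + 2*10/(-97 + 10) = 41964 + 2*10/(-87) = 41964 + 2*10*(-1/87) = 41964 - 20/87 = 3650848/87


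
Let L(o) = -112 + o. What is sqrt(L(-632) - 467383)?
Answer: I*sqrt(468127) ≈ 684.2*I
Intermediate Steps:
sqrt(L(-632) - 467383) = sqrt((-112 - 632) - 467383) = sqrt(-744 - 467383) = sqrt(-468127) = I*sqrt(468127)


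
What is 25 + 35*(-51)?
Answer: -1760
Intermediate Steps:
25 + 35*(-51) = 25 - 1785 = -1760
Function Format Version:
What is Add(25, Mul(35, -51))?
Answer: -1760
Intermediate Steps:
Add(25, Mul(35, -51)) = Add(25, -1785) = -1760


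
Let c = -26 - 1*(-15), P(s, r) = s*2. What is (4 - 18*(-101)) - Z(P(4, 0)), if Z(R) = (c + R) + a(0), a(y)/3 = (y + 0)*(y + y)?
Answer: 1825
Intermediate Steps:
a(y) = 6*y² (a(y) = 3*((y + 0)*(y + y)) = 3*(y*(2*y)) = 3*(2*y²) = 6*y²)
P(s, r) = 2*s
c = -11 (c = -26 + 15 = -11)
Z(R) = -11 + R (Z(R) = (-11 + R) + 6*0² = (-11 + R) + 6*0 = (-11 + R) + 0 = -11 + R)
(4 - 18*(-101)) - Z(P(4, 0)) = (4 - 18*(-101)) - (-11 + 2*4) = (4 + 1818) - (-11 + 8) = 1822 - 1*(-3) = 1822 + 3 = 1825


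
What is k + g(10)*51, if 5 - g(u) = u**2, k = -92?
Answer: -4937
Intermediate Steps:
g(u) = 5 - u**2
k + g(10)*51 = -92 + (5 - 1*10**2)*51 = -92 + (5 - 1*100)*51 = -92 + (5 - 100)*51 = -92 - 95*51 = -92 - 4845 = -4937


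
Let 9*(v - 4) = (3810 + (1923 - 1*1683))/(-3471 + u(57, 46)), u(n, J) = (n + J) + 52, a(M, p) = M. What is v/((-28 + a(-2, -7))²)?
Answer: 6407/1492200 ≈ 0.0042937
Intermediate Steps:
u(n, J) = 52 + J + n (u(n, J) = (J + n) + 52 = 52 + J + n)
v = 6407/1658 (v = 4 + ((3810 + (1923 - 1*1683))/(-3471 + (52 + 46 + 57)))/9 = 4 + ((3810 + (1923 - 1683))/(-3471 + 155))/9 = 4 + ((3810 + 240)/(-3316))/9 = 4 + (4050*(-1/3316))/9 = 4 + (⅑)*(-2025/1658) = 4 - 225/1658 = 6407/1658 ≈ 3.8643)
v/((-28 + a(-2, -7))²) = 6407/(1658*((-28 - 2)²)) = 6407/(1658*((-30)²)) = (6407/1658)/900 = (6407/1658)*(1/900) = 6407/1492200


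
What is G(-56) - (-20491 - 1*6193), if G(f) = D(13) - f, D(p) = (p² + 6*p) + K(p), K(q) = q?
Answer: 27000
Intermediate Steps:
D(p) = p² + 7*p (D(p) = (p² + 6*p) + p = p² + 7*p)
G(f) = 260 - f (G(f) = 13*(7 + 13) - f = 13*20 - f = 260 - f)
G(-56) - (-20491 - 1*6193) = (260 - 1*(-56)) - (-20491 - 1*6193) = (260 + 56) - (-20491 - 6193) = 316 - 1*(-26684) = 316 + 26684 = 27000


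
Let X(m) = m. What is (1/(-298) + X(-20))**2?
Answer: 35533521/88804 ≈ 400.13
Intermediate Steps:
(1/(-298) + X(-20))**2 = (1/(-298) - 20)**2 = (-1/298 - 20)**2 = (-5961/298)**2 = 35533521/88804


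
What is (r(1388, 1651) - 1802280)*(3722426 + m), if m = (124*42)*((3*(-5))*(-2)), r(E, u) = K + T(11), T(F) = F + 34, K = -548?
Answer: -6992393127478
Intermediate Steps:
T(F) = 34 + F
r(E, u) = -503 (r(E, u) = -548 + (34 + 11) = -548 + 45 = -503)
m = 156240 (m = 5208*(-15*(-2)) = 5208*30 = 156240)
(r(1388, 1651) - 1802280)*(3722426 + m) = (-503 - 1802280)*(3722426 + 156240) = -1802783*3878666 = -6992393127478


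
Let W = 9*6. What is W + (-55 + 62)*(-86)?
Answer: -548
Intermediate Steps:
W = 54
W + (-55 + 62)*(-86) = 54 + (-55 + 62)*(-86) = 54 + 7*(-86) = 54 - 602 = -548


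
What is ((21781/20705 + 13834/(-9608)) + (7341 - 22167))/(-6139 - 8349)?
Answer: 1474733653881/1441075288160 ≈ 1.0234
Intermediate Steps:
((21781/20705 + 13834/(-9608)) + (7341 - 22167))/(-6139 - 8349) = ((21781*(1/20705) + 13834*(-1/9608)) - 14826)/(-14488) = ((21781/20705 - 6917/4804) - 14826)*(-1/14488) = (-38580561/99466820 - 14826)*(-1/14488) = -1474733653881/99466820*(-1/14488) = 1474733653881/1441075288160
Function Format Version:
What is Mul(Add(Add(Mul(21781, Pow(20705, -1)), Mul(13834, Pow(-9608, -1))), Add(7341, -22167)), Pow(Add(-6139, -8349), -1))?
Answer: Rational(1474733653881, 1441075288160) ≈ 1.0234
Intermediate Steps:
Mul(Add(Add(Mul(21781, Pow(20705, -1)), Mul(13834, Pow(-9608, -1))), Add(7341, -22167)), Pow(Add(-6139, -8349), -1)) = Mul(Add(Add(Mul(21781, Rational(1, 20705)), Mul(13834, Rational(-1, 9608))), -14826), Pow(-14488, -1)) = Mul(Add(Add(Rational(21781, 20705), Rational(-6917, 4804)), -14826), Rational(-1, 14488)) = Mul(Add(Rational(-38580561, 99466820), -14826), Rational(-1, 14488)) = Mul(Rational(-1474733653881, 99466820), Rational(-1, 14488)) = Rational(1474733653881, 1441075288160)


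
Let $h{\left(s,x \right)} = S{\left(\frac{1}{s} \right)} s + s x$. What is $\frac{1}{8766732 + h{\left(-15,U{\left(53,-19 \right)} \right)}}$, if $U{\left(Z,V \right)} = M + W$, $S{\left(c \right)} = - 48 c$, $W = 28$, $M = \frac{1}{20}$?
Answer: $\frac{4}{35065053} \approx 1.1407 \cdot 10^{-7}$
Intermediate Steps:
$M = \frac{1}{20} \approx 0.05$
$U{\left(Z,V \right)} = \frac{561}{20}$ ($U{\left(Z,V \right)} = \frac{1}{20} + 28 = \frac{561}{20}$)
$h{\left(s,x \right)} = -48 + s x$ ($h{\left(s,x \right)} = - \frac{48}{s} s + s x = -48 + s x$)
$\frac{1}{8766732 + h{\left(-15,U{\left(53,-19 \right)} \right)}} = \frac{1}{8766732 - \frac{1875}{4}} = \frac{1}{\frac{35065053}{4}} = \frac{4}{35065053}$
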